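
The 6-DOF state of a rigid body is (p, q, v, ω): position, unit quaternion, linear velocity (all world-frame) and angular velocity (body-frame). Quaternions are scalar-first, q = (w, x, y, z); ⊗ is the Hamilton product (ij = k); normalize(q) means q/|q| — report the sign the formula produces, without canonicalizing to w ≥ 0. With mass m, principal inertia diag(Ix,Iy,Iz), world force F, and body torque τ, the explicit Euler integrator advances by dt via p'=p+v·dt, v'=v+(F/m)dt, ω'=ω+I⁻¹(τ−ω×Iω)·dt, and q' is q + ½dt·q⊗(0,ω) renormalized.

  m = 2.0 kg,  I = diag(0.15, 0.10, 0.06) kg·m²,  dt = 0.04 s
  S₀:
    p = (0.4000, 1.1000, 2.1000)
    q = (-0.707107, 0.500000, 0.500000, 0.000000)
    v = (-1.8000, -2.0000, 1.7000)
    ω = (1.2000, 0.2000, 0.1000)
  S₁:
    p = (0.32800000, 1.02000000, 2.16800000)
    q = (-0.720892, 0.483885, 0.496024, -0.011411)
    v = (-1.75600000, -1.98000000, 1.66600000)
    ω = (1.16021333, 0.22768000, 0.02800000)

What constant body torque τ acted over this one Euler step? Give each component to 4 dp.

τ = (-0.1500, 0.0800, -0.1200)

rate change Δω = (-0.03978667, 0.02768000, -0.07200000)
precession coupling = (-0.0008, 0.0108, -0.0120)
τ = I·(Δω/dt) + ω₀×(Iω₀) = (-0.1500, 0.0800, -0.1200)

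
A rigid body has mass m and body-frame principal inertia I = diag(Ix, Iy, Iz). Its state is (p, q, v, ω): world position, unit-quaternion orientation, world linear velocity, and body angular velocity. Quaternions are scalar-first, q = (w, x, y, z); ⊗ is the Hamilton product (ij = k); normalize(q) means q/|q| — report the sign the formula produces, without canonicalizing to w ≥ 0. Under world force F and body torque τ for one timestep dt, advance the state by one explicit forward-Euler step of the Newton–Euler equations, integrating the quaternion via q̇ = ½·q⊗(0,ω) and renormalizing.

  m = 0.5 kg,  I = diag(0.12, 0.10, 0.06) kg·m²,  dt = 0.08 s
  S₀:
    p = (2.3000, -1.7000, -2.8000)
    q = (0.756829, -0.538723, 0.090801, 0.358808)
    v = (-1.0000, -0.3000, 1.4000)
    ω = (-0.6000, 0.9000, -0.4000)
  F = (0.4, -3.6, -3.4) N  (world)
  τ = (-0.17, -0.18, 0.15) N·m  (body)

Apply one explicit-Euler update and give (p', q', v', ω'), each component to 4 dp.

p' = (2.2200, -1.7240, -2.6880)
q' = (0.7456, -0.5706, 0.1007, 0.3291)
v' = (-0.9360, -0.8760, 0.8560)
ω' = (-0.7229, 0.7445, -0.2144)

linear accel F/m = (0.8000, -7.2000, -6.8000)
p + v·dt = (2.2200, -1.7240, -2.6880)
new velocity v' = (-0.9360, -0.8760, 0.8560)
ω×(Iω) gyroscopic = (0.0144, 0.0144, 0.0108)
α = I⁻¹(τ − ω×Iω) = (-1.5367, -1.9440, 2.3200)
ω + α·dt = (-0.7229, 0.7445, -0.2144)
Hamilton product q⊗(0,ω) = (-0.2614315, -0.8133450, 0.2503721, -0.7331017)
q' = normalize(q + ½dt·q⊗(0,ω)) = (0.7456, -0.5706, 0.1007, 0.3291)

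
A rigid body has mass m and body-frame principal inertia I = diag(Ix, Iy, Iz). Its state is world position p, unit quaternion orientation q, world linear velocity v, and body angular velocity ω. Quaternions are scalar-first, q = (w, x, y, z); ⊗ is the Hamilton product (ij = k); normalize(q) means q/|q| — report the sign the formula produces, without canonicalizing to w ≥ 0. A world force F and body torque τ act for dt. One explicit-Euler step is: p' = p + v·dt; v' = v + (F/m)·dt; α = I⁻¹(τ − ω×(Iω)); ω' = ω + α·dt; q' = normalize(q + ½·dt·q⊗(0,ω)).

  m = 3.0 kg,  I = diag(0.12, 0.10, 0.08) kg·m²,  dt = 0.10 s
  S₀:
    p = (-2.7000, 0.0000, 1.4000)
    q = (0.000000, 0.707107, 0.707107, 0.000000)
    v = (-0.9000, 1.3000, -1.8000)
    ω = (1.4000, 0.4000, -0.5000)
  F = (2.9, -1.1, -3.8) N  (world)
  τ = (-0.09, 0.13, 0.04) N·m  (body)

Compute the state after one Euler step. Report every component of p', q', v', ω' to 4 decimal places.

a = (0.9667, -0.3667, -1.2667)
p + v·dt = (-2.7900, 0.1300, 1.2200)
new velocity v' = (-0.8033, 1.2633, -1.9267)
gyro term ω×Iω = (0.0040, -0.0280, -0.0112)
(τ − ω×Iω)/I = (-0.7833, 1.5800, 0.6400)
ω' = ω + α·dt = (1.3217, 0.5580, -0.4360)
2q̇ = q⊗(0,ω) = (-1.2727926, -0.3535535, 0.3535535, -0.7071070)
q + ½dt·q⊗(0,ω), renormalized = (-0.0635, 0.6874, 0.7226, -0.0353)

p' = (-2.7900, 0.1300, 1.2200)
q' = (-0.0635, 0.6874, 0.7226, -0.0353)
v' = (-0.8033, 1.2633, -1.9267)
ω' = (1.3217, 0.5580, -0.4360)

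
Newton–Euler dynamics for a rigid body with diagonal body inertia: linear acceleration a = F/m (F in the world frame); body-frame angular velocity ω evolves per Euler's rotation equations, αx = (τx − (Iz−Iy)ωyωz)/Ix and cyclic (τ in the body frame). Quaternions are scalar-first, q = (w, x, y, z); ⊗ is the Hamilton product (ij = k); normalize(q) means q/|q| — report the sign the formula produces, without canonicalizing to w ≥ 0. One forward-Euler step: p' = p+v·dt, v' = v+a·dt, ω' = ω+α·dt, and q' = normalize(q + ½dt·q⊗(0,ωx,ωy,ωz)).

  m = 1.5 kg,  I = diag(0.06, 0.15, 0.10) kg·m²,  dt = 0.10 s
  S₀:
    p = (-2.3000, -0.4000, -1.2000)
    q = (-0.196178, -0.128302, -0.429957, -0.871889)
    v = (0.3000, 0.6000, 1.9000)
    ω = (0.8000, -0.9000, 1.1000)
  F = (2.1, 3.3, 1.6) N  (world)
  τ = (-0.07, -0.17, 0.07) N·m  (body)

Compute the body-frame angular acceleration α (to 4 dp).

α = (-1.9917, -0.8987, 1.3480)

ω×(Iω) gyroscopic = (0.0495, -0.0352, -0.0648)
α = I⁻¹(τ − ω×Iω) = (-1.9917, -0.8987, 1.3480)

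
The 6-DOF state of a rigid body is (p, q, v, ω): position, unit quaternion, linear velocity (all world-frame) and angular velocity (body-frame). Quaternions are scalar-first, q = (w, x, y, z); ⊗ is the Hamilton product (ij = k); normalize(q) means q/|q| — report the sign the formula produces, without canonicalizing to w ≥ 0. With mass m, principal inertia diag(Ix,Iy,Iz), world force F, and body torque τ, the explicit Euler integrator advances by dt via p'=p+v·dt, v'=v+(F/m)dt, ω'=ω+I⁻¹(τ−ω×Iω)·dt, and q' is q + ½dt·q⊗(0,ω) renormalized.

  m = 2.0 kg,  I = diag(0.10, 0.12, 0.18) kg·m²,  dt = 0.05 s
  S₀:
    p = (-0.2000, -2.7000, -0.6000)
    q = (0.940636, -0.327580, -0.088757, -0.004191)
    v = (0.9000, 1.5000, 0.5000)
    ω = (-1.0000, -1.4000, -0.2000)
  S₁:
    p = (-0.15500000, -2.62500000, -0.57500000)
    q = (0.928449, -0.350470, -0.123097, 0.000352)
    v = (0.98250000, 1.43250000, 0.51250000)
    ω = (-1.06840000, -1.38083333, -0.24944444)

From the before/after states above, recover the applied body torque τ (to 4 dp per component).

Δω = ω₁−ω₀ = (-0.06840000, 0.01916667, -0.04944444)
gyro term ω₀×Iω₀ = (0.0168, -0.0160, 0.0280)
I·α + gyro = (-0.1200, 0.0300, -0.1500)

τ = (-0.1200, 0.0300, -0.1500)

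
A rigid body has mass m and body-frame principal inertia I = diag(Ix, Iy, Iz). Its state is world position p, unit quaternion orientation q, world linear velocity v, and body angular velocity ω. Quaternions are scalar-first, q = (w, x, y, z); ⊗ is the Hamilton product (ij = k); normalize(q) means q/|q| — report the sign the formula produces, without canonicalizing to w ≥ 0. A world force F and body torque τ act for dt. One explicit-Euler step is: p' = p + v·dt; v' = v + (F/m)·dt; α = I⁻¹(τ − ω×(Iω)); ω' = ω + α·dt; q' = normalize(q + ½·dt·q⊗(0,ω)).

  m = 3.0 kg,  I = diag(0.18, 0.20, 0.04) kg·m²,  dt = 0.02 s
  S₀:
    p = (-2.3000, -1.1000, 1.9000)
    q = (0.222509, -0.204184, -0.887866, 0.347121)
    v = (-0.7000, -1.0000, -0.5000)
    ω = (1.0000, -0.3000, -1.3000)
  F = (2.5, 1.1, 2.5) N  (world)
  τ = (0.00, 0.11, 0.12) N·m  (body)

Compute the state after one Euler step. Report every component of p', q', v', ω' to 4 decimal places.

p' = (-2.3140, -1.1200, 1.8900)
q' = (0.2264, -0.1893, -0.8876, 0.3537)
v' = (-0.6833, -0.9927, -0.4833)
ω' = (1.0069, -0.2708, -1.2370)

ω×(Iω) gyroscopic = (-0.0624, -0.1820, -0.0060)
(τ − ω×Iω)/I = (0.3467, 1.4600, 3.1500)
ω + α·dt = (1.0069, -0.2708, -1.2370)
2q̇ = q⊗(0,ω) = (0.3890815, 1.4808711, 0.0149291, 0.6598595)
updated quaternion q' = (0.2264, -0.1893, -0.8876, 0.3537)
linear accel F/m = (0.8333, 0.3667, 0.8333)
p' = p + v·dt = (-2.3140, -1.1200, 1.8900)
v + (F/m)dt = (-0.6833, -0.9927, -0.4833)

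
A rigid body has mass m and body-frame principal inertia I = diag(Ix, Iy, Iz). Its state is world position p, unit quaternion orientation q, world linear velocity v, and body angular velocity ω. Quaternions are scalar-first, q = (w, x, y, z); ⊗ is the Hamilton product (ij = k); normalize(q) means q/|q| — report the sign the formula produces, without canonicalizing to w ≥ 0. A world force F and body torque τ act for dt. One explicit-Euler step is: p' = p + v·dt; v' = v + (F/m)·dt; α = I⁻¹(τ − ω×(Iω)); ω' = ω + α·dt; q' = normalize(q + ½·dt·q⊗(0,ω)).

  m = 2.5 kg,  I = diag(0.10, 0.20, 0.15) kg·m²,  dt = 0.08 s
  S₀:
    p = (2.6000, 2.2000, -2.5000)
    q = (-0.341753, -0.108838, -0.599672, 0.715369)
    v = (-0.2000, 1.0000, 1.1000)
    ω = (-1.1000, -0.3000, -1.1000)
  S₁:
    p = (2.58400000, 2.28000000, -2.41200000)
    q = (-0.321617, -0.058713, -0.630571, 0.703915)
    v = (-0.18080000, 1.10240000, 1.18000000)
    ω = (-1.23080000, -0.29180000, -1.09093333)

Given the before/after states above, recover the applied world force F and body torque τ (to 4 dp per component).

F = (0.6000, 3.2000, 2.5000)
τ = (-0.1800, -0.0400, 0.0500)

v₁ − v₀ = (0.01920000, 0.10240000, 0.08000000)
applied force F = (0.6000, 3.2000, 2.5000)
Δω = ω₁−ω₀ = (-0.13080000, 0.00820000, 0.00906667)
I·α + gyro = (-0.1800, -0.0400, 0.0500)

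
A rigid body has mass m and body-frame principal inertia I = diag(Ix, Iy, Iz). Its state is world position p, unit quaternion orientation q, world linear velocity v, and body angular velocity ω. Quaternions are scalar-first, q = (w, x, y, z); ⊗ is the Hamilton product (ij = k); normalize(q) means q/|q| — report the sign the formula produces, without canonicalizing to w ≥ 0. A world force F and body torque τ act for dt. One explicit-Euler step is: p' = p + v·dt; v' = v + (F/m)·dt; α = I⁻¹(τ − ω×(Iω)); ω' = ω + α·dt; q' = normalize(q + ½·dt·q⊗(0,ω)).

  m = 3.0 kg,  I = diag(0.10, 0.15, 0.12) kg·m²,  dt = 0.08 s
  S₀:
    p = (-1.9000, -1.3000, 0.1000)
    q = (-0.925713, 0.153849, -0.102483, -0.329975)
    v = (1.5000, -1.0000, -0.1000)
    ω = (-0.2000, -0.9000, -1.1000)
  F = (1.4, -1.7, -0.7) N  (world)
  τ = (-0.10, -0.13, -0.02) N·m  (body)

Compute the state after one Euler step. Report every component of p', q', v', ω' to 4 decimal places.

p' = p + v·dt = (-1.7800, -1.3800, 0.0920)
new velocity v' = (1.5373, -1.0453, -0.1187)
precession coupling ω×(Iω) = (-0.0297, -0.0044, 0.0090)
angular accel α = (-0.7030, -0.8373, -0.2417)
new body rate ω' = (-0.2562, -0.9670, -1.1193)
Hamilton product q⊗(0,ω) = (-0.4244374, 0.0008964, 1.0683706, 0.8593236)
updated quaternion q' = (-0.9411, 0.1536, -0.0596, -0.2951)

p' = (-1.7800, -1.3800, 0.0920)
q' = (-0.9411, 0.1536, -0.0596, -0.2951)
v' = (1.5373, -1.0453, -0.1187)
ω' = (-0.2562, -0.9670, -1.1193)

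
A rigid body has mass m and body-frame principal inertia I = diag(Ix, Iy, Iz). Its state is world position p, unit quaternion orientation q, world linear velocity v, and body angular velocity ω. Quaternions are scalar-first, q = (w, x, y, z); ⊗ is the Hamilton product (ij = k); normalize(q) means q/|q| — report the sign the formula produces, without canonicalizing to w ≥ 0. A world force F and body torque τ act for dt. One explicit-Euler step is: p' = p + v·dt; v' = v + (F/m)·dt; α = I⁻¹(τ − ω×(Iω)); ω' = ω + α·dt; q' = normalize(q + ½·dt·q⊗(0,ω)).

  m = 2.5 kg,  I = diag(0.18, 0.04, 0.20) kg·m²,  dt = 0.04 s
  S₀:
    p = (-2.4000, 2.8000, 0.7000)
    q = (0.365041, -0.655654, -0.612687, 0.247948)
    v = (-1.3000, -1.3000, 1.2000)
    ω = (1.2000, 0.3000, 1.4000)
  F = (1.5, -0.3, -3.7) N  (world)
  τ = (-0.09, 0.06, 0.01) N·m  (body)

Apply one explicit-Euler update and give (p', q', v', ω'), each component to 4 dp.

p' = (-2.4520, 2.7480, 0.7480)
q' = (0.3772, -0.6651, -0.5858, 0.2688)
v' = (-1.2760, -1.3048, 1.1408)
ω' = (1.1651, 0.3936, 1.4121)

p + v·dt = (-2.4520, 2.7480, 0.7480)
v + (F/m)dt = (-1.2760, -1.3048, 1.1408)
α = I⁻¹(τ − ω×Iω) = (-0.8733, 2.3400, 0.3020)
ω' = ω + α·dt = (1.1651, 0.3936, 1.4121)
q⊗(0,ω) = (0.6234637, -0.4940970, 1.3249655, 1.0495856)
q' = normalize(q + ½dt·q⊗(0,ω)) = (0.3772, -0.6651, -0.5858, 0.2688)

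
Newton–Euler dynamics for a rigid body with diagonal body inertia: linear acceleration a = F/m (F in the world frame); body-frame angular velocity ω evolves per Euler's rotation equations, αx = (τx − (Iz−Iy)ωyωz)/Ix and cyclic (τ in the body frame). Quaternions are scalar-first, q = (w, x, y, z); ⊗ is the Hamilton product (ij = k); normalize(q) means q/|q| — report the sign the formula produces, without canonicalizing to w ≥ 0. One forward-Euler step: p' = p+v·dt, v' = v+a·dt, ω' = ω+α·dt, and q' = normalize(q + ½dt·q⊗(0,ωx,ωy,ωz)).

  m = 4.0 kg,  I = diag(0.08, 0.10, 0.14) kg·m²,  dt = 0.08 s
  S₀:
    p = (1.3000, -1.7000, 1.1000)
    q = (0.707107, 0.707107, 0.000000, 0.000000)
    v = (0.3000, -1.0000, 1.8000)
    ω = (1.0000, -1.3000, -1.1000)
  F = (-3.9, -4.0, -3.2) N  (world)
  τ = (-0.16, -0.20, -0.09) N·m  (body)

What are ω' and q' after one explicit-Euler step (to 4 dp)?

gyro term ω×Iω = (0.0572, 0.0660, -0.0260)
α = I⁻¹(τ − ω×Iω) = (-2.7150, -2.6600, -0.4571)
ω + α·dt = (0.7828, -1.5128, -1.1366)
2q̇ = q⊗(0,ω) = (-0.7071070, 0.7071070, -0.1414214, -1.6970568)
q' = normalize(q + ½dt·q⊗(0,ω)) = (0.6767, 0.7331, -0.0056, -0.0677)

ω' = (0.7828, -1.5128, -1.1366)
q' = (0.6767, 0.7331, -0.0056, -0.0677)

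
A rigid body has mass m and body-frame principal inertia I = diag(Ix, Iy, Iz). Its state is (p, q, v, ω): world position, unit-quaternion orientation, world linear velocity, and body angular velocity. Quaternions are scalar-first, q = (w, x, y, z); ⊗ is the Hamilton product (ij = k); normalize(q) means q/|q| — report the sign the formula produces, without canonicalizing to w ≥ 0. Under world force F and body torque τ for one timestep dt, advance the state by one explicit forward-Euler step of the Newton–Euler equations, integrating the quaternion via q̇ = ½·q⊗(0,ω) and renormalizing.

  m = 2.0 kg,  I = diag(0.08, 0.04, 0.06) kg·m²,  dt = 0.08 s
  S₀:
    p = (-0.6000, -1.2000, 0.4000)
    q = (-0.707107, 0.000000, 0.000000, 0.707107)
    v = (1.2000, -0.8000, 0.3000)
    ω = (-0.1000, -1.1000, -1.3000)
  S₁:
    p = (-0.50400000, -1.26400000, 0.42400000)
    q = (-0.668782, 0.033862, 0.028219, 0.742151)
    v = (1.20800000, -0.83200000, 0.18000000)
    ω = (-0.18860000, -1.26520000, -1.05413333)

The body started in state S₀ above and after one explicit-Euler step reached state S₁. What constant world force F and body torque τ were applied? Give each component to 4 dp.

F = (0.2000, -0.8000, -3.0000)
τ = (-0.0600, -0.0800, 0.1800)

Δv = v₁−v₀ = (0.00800000, -0.03200000, -0.12000000)
applied force F = (0.2000, -0.8000, -3.0000)
ω₁ − ω₀ = (-0.08860000, -0.16520000, 0.24586667)
precession coupling = (0.0286, 0.0026, -0.0044)
applied torque τ = (-0.0600, -0.0800, 0.1800)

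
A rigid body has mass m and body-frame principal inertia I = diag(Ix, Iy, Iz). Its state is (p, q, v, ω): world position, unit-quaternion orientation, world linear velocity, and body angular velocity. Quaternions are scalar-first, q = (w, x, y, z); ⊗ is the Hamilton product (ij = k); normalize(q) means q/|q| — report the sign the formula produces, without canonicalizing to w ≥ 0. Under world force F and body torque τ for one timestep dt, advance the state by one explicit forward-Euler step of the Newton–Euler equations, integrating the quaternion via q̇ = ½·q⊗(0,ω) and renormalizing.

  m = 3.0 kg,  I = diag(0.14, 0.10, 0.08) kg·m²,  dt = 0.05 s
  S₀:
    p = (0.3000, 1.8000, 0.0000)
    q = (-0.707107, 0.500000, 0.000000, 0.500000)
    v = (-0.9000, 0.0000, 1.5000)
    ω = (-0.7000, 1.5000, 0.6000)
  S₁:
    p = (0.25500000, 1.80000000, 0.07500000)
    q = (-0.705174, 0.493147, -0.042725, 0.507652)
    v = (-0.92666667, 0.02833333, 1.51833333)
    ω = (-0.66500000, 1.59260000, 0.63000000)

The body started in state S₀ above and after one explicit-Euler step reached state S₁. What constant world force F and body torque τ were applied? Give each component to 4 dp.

F = (-1.6000, 1.7000, 1.1000)
τ = (0.0800, 0.1600, 0.0900)

ω₁ − ω₀ = (0.03500000, 0.09260000, 0.03000000)
τ = I·(Δω/dt) + ω₀×(Iω₀) = (0.0800, 0.1600, 0.0900)
velocity change Δv = (-0.02666667, 0.02833333, 0.01833333)
applied force F = (-1.6000, 1.7000, 1.1000)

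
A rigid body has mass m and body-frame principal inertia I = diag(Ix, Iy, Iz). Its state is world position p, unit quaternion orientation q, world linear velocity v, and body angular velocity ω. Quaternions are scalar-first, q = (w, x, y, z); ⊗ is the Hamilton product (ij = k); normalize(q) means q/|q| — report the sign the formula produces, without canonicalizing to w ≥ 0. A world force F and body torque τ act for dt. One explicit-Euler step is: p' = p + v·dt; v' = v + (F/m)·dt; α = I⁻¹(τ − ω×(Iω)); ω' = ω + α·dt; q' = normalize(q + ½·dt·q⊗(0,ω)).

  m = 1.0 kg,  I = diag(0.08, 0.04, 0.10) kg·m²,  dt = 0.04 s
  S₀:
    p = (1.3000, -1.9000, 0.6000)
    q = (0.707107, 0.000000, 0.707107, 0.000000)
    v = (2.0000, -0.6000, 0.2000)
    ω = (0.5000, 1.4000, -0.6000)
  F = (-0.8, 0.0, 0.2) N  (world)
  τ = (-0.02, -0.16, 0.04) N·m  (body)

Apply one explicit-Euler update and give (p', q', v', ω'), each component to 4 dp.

a = F/m = (-0.8000, 0.0000, 0.2000)
p + v·dt = (1.3800, -1.9240, 0.6080)
v + (F/m)dt = (1.9680, -0.6000, 0.2080)
α = I⁻¹(τ − ω×Iω) = (0.3800, -4.1500, 0.6800)
ω + α·dt = (0.5152, 1.2340, -0.5728)
Hamilton product q⊗(0,ω) = (-0.9899498, -0.0707107, 0.9899498, -0.7778177)
q' = normalize(q + ½dt·q⊗(0,ω)) = (0.6870, -0.0014, 0.7265, -0.0155)

p' = (1.3800, -1.9240, 0.6080)
q' = (0.6870, -0.0014, 0.7265, -0.0155)
v' = (1.9680, -0.6000, 0.2080)
ω' = (0.5152, 1.2340, -0.5728)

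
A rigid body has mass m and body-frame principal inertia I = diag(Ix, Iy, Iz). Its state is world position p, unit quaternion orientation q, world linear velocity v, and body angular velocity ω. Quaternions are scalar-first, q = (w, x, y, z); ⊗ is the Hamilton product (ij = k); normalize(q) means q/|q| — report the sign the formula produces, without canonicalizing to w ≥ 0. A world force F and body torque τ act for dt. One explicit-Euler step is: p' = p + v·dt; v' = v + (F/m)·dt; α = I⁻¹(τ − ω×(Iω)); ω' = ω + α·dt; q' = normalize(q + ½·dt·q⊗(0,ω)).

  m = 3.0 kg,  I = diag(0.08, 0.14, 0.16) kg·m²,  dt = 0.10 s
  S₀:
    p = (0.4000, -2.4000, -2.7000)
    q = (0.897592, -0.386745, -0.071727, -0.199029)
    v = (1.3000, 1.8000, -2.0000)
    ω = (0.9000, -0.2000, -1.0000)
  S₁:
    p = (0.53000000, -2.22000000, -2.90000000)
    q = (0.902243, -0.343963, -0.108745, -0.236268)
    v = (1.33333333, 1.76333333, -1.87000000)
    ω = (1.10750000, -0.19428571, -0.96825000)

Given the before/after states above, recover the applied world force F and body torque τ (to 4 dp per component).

F = (1.0000, -1.1000, 3.9000)
τ = (0.1700, 0.0800, 0.0400)

velocity change Δv = (0.03333333, -0.03666667, 0.13000000)
applied force F = (1.0000, -1.1000, 3.9000)
Δω = ω₁−ω₀ = (0.20750000, 0.00571429, 0.03175000)
gyro term ω₀×Iω₀ = (0.0040, 0.0720, -0.0108)
I·α + gyro = (0.1700, 0.0800, 0.0400)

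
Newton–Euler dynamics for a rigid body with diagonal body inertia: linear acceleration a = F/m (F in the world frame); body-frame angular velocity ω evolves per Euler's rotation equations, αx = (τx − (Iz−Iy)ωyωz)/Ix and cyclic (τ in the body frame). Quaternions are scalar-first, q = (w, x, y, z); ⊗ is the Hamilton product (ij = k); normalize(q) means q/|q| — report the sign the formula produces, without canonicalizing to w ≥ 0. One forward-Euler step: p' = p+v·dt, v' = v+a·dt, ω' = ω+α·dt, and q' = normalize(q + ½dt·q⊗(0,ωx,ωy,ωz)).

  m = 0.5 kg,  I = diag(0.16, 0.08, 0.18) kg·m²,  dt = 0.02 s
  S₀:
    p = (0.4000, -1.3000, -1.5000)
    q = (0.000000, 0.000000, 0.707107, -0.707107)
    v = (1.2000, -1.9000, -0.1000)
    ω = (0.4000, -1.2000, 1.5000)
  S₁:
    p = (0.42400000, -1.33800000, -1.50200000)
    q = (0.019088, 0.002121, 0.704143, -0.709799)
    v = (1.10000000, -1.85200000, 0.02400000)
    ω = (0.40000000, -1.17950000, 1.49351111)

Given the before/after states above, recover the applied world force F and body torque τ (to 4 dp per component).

F = (-2.5000, 1.2000, 3.1000)
τ = (-0.1800, 0.0700, -0.0200)

Δv = v₁−v₀ = (-0.10000000, 0.04800000, 0.12400000)
applied force F = (-2.5000, 1.2000, 3.1000)
Δω = ω₁−ω₀ = (0.00000000, 0.02050000, -0.00648889)
gyro term ω₀×Iω₀ = (-0.1800, -0.0120, 0.0384)
applied torque τ = (-0.1800, 0.0700, -0.0200)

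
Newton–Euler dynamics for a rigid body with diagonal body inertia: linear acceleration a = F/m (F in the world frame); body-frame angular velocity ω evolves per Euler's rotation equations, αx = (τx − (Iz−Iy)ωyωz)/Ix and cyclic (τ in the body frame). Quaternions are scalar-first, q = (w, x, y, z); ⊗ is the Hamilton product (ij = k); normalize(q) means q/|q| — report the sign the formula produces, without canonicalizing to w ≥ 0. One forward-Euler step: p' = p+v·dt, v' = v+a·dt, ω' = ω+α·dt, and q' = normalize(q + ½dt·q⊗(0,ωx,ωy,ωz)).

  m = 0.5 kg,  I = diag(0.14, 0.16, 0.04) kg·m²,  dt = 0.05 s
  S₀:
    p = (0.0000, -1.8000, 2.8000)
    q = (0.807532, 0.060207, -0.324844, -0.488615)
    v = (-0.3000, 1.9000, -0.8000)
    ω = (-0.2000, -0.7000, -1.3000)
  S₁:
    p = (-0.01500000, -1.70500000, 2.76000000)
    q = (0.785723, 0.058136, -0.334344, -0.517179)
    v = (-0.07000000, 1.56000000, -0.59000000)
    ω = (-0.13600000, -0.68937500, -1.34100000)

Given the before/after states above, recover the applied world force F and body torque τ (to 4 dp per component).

F = (2.3000, -3.4000, 2.1000)
τ = (0.0700, 0.0600, -0.0300)

v₁ − v₀ = (0.23000000, -0.34000000, 0.21000000)
applied force F = (2.3000, -3.4000, 2.1000)
Δω = ω₁−ω₀ = (0.06400000, 0.01062500, -0.04100000)
precession coupling = (-0.1092, 0.0260, 0.0028)
I·α + gyro = (0.0700, 0.0600, -0.0300)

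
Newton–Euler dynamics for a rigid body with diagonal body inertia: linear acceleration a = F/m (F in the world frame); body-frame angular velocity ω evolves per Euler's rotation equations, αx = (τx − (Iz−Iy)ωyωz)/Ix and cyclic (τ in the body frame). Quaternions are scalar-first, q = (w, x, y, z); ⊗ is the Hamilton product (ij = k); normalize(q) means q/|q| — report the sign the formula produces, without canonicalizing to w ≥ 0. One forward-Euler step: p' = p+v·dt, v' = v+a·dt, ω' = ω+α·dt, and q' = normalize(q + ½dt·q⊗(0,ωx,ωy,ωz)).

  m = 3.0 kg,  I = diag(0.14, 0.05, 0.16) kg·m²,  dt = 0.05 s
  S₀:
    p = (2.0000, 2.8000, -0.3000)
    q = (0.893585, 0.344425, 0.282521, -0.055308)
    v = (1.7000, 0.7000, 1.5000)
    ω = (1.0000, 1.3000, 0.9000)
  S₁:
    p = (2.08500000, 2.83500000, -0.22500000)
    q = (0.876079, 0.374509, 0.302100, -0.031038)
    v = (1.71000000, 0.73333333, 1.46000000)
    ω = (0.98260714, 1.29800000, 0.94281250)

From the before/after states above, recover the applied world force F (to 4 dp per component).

F = (0.6000, 2.0000, -2.4000)

Δv = v₁−v₀ = (0.01000000, 0.03333333, -0.04000000)
m·(v₁−v₀)/dt = (0.6000, 2.0000, -2.4000)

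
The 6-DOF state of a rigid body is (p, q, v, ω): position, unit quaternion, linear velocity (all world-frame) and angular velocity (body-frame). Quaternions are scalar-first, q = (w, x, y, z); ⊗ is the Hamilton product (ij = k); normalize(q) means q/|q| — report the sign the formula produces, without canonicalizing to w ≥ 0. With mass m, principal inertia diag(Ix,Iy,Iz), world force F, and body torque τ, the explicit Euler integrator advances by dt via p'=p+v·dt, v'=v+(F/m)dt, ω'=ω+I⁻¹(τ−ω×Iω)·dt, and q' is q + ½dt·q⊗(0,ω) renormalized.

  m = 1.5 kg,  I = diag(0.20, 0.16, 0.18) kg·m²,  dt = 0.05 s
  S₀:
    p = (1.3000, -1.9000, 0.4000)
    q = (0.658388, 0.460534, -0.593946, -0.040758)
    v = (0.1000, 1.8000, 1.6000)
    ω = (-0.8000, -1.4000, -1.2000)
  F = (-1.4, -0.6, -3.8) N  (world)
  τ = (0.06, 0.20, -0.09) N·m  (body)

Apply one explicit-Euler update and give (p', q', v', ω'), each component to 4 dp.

p' = (1.3050, -1.8100, 0.4800)
q' = (0.6448, 0.4632, -0.6016, -0.0884)
v' = (0.0533, 1.7800, 1.4733)
ω' = (-0.7934, -1.3435, -1.2126)

a = (-0.9333, -0.4000, -2.5333)
new position p' = (1.3050, -1.8100, 0.4800)
v' = v + a·dt = (0.0533, 1.7800, 1.4733)
α = I⁻¹(τ − ω×Iω) = (0.1320, 1.1300, -0.2511)
ω + α·dt = (-0.7934, -1.3435, -1.2126)
2q̇ = q⊗(0,ω) = (-0.5120068, 0.1289636, -0.3364960, -1.9099700)
q' = normalize(q + ½dt·q⊗(0,ω)) = (0.6448, 0.4632, -0.6016, -0.0884)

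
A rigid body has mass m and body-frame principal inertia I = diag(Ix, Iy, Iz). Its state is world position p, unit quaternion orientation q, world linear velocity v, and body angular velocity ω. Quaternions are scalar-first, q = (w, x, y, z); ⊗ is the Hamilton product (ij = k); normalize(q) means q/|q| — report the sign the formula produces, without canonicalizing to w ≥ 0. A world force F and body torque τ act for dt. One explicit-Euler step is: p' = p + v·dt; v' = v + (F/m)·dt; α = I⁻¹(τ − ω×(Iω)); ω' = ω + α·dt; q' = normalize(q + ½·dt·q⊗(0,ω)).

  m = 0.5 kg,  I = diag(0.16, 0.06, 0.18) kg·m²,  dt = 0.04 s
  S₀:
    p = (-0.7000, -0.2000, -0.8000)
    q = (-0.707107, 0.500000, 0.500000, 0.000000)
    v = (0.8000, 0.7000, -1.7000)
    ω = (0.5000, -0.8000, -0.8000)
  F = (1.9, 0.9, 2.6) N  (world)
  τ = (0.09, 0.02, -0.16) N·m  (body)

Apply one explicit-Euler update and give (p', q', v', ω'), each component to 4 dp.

(τ − ω×Iω)/I = (0.0825, 0.2000, -1.1111)
ω' = ω + α·dt = (0.5033, -0.7920, -0.8444)
2q̇ = q⊗(0,ω) = (0.1500000, -0.7535535, 0.9656856, -0.0843144)
q' = normalize(q + ½dt·q⊗(0,ω)) = (-0.7039, 0.4848, 0.5192, -0.0017)
p' = p + v·dt = (-0.6680, -0.1720, -0.8680)
v' = v + a·dt = (0.9520, 0.7720, -1.4920)

p' = (-0.6680, -0.1720, -0.8680)
q' = (-0.7039, 0.4848, 0.5192, -0.0017)
v' = (0.9520, 0.7720, -1.4920)
ω' = (0.5033, -0.7920, -0.8444)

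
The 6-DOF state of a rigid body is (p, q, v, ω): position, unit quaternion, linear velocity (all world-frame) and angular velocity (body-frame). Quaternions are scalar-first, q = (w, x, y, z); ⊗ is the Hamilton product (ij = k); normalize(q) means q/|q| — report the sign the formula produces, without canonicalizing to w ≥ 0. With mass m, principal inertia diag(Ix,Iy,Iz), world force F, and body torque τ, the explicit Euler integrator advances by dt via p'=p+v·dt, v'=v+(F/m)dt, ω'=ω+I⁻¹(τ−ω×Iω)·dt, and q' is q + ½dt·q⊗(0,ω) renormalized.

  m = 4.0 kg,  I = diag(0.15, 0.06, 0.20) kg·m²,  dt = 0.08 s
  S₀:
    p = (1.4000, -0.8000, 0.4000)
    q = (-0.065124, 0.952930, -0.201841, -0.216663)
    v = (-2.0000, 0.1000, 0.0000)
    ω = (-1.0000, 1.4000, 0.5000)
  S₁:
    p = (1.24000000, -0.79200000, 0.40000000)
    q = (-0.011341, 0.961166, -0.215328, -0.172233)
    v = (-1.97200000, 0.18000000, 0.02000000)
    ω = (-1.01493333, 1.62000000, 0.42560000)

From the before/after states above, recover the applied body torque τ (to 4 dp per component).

ω₁ − ω₀ = (-0.01493333, 0.22000000, -0.07440000)
ω₀×(Iω₀) = (0.0980, 0.0250, 0.1260)
applied torque τ = (0.0700, 0.1900, -0.0600)

τ = (0.0700, 0.1900, -0.0600)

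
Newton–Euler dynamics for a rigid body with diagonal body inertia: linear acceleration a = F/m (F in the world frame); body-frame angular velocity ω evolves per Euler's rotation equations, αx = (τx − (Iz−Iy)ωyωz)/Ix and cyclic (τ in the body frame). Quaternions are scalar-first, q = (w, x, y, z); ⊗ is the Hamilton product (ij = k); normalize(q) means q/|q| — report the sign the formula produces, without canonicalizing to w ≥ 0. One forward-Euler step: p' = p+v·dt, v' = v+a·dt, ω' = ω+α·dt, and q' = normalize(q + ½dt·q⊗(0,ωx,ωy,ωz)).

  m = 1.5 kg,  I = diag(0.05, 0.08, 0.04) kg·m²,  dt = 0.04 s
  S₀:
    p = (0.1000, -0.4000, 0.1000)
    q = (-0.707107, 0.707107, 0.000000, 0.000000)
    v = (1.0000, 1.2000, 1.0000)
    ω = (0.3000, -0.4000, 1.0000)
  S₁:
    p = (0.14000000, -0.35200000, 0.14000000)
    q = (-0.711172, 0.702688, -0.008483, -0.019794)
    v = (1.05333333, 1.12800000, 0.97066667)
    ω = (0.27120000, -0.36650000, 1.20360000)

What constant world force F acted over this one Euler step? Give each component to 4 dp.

Δv = v₁−v₀ = (0.05333333, -0.07200000, -0.02933333)
F = m·Δv/dt = (2.0000, -2.7000, -1.1000)

F = (2.0000, -2.7000, -1.1000)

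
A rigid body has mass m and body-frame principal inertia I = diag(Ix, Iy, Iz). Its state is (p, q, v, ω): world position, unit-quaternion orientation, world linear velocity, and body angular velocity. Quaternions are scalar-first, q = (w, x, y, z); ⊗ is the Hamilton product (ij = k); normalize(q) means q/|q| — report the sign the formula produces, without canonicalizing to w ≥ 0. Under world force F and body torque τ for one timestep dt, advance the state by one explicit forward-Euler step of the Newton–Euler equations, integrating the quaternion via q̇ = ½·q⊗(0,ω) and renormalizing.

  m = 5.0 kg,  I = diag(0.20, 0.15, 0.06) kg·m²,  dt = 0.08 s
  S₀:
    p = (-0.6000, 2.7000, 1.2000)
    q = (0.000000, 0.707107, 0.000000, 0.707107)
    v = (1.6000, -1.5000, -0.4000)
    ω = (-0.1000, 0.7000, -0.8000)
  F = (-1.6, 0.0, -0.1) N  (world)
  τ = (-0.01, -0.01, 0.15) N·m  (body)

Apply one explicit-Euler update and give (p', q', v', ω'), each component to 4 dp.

α = I⁻¹(τ − ω×Iω) = (-0.3020, -0.1413, 2.4417)
ω + α·dt = (-0.1242, 0.6887, -0.6047)
2q̇ = q⊗(0,ω) = (0.6363963, -0.4949749, 0.4949749, 0.4949749)
q' = normalize(q + ½dt·q⊗(0,ω)) = (0.0254, 0.6867, 0.0198, 0.7262)
a = F/m = (-0.3200, 0.0000, -0.0200)
p + v·dt = (-0.4720, 2.5800, 1.1680)
new velocity v' = (1.5744, -1.5000, -0.4016)

p' = (-0.4720, 2.5800, 1.1680)
q' = (0.0254, 0.6867, 0.0198, 0.7262)
v' = (1.5744, -1.5000, -0.4016)
ω' = (-0.1242, 0.6887, -0.6047)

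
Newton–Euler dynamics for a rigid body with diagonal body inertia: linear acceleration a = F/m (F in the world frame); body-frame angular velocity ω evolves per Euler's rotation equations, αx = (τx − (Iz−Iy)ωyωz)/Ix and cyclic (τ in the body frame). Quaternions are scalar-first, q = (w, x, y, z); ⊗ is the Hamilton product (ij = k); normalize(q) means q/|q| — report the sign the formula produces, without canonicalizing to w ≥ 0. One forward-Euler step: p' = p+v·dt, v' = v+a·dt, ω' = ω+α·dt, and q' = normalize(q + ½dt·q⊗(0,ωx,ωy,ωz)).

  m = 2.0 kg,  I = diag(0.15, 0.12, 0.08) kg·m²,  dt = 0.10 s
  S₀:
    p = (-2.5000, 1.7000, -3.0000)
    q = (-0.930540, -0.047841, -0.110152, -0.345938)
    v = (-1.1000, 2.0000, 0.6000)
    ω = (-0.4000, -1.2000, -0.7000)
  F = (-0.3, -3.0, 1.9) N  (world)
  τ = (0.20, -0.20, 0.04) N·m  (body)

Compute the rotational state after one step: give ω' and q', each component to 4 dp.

ω' = (-0.2443, -1.3830, -0.6320)
q' = (-0.9477, -0.0460, -0.0489, -0.3119)

ω×(Iω) gyroscopic = (-0.0336, 0.0196, -0.0144)
α = I⁻¹(τ − ω×Iω) = (1.5573, -1.8300, 0.6800)
ω + α·dt = (-0.2443, -1.3830, -0.6320)
Hamilton product q⊗(0,ω) = (-0.3934754, 0.0341968, 1.2215345, 0.6647264)
updated quaternion q' = (-0.9477, -0.0460, -0.0489, -0.3119)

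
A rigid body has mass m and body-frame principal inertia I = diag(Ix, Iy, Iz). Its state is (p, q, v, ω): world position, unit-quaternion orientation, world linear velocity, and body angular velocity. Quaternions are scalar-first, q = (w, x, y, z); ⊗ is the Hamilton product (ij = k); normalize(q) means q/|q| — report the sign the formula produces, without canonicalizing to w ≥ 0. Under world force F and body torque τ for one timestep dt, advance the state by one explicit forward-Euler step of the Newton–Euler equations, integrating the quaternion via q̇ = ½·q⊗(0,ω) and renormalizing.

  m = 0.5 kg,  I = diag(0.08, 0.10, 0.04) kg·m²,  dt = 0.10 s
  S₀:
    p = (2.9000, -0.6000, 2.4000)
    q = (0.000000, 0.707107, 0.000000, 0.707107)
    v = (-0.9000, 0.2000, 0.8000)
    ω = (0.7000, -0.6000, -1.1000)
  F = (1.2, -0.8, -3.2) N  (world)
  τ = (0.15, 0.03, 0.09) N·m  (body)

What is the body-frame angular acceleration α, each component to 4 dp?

α = (2.3700, 0.6080, 2.4600)

precession coupling ω×(Iω) = (-0.0396, -0.0308, -0.0084)
(τ − ω×Iω)/I = (2.3700, 0.6080, 2.4600)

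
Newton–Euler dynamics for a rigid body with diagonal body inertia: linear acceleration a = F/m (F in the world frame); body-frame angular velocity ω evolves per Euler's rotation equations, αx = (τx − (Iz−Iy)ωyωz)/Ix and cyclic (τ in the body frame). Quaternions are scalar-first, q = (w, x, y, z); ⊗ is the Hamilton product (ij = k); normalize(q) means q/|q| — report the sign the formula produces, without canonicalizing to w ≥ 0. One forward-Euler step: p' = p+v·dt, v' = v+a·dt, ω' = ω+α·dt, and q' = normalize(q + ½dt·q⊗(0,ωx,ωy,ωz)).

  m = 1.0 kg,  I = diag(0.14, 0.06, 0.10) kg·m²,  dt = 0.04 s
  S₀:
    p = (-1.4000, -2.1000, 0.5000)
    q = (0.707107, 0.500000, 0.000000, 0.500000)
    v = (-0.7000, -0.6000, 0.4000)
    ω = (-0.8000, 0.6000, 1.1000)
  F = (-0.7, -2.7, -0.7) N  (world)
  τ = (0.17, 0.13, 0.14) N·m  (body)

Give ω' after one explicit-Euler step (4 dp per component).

ω×(Iω) gyroscopic = (0.0264, -0.0352, 0.0384)
α = I⁻¹(τ − ω×Iω) = (1.0257, 2.7533, 1.0160)
ω' = ω + α·dt = (-0.7590, 0.7101, 1.1406)

ω' = (-0.7590, 0.7101, 1.1406)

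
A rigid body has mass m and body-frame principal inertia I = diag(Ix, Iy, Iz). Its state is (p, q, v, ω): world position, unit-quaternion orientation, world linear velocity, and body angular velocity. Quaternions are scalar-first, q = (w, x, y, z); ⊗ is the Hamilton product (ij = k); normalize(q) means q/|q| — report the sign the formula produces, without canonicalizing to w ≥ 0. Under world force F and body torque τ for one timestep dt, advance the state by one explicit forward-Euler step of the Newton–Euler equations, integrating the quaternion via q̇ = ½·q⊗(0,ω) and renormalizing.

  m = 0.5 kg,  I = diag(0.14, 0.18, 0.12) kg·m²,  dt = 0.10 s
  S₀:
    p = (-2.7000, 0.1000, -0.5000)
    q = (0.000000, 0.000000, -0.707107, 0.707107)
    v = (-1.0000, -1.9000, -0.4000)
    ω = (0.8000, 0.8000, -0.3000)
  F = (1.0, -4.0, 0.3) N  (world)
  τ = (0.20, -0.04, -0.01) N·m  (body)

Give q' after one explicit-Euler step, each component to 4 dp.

q' = (0.0388, -0.0176, -0.6777, 0.7341)

2q̇ = q⊗(0,ω) = (0.7778177, -0.3535535, 0.5656856, 0.5656856)
q' = normalize(q + ½dt·q⊗(0,ω)) = (0.0388, -0.0176, -0.6777, 0.7341)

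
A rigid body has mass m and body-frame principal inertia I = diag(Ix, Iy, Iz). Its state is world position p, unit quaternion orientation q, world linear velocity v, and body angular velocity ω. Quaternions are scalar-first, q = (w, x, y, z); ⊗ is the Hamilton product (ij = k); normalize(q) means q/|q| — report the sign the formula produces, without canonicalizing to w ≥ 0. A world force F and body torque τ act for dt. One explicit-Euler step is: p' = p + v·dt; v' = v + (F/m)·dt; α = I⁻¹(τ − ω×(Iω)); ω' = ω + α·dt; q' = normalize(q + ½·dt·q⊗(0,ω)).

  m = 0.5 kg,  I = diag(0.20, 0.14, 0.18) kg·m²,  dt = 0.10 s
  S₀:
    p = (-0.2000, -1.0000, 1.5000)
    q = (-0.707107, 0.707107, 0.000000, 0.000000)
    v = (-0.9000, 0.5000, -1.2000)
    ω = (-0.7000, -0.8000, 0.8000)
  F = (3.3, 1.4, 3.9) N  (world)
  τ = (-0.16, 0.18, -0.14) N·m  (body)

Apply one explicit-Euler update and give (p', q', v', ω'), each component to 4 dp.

gyro term ω×Iω = (-0.0256, -0.0112, -0.0336)
(τ − ω×Iω)/I = (-0.6720, 1.3657, -0.5911)
ω' = ω + α·dt = (-0.7672, -0.6634, 0.7409)
Hamilton product q⊗(0,ω) = (0.4949749, 0.4949749, 0.0000000, -1.1313712)
updated quaternion q' = (-0.6809, 0.7302, 0.0000, -0.0564)
a = (6.6000, 2.8000, 7.8000)
new position p' = (-0.2900, -0.9500, 1.3800)
v' = v + a·dt = (-0.2400, 0.7800, -0.4200)

p' = (-0.2900, -0.9500, 1.3800)
q' = (-0.6809, 0.7302, 0.0000, -0.0564)
v' = (-0.2400, 0.7800, -0.4200)
ω' = (-0.7672, -0.6634, 0.7409)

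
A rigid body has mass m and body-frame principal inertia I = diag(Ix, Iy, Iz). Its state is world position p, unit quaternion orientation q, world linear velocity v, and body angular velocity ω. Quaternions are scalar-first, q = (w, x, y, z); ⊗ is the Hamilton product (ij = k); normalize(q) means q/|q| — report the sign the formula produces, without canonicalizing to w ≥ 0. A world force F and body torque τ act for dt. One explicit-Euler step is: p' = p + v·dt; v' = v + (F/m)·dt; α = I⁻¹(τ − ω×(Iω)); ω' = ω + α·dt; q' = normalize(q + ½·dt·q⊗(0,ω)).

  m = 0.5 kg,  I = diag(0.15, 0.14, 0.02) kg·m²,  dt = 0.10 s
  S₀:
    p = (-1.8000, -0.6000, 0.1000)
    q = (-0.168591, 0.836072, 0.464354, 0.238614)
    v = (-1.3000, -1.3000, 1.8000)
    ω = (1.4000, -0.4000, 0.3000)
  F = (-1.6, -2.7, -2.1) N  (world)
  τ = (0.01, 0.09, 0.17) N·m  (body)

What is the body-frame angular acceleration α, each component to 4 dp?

precession coupling ω×(Iω) = (0.0144, 0.0546, 0.0056)
angular accel α = (-0.0293, 0.2529, 8.2200)

α = (-0.0293, 0.2529, 8.2200)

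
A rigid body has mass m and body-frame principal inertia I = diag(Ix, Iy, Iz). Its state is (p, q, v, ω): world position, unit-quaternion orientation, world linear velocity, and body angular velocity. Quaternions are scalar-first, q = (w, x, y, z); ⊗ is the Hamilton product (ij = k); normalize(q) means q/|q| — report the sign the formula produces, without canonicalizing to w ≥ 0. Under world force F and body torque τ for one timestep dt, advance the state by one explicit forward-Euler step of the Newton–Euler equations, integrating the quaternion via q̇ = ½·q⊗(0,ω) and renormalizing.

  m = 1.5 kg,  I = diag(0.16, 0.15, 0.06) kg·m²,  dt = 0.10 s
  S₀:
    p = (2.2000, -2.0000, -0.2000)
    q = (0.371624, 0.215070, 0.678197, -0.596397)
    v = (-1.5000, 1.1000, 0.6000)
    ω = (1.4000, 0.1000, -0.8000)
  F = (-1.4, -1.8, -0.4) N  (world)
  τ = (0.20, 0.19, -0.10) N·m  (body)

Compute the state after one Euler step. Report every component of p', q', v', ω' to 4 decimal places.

ω×(Iω) gyroscopic = (0.0072, -0.1120, -0.0014)
(τ − ω×Iω)/I = (1.2050, 2.0133, -1.6433)
ω + α·dt = (1.5205, 0.3013, -0.9643)
Hamilton product q⊗(0,ω) = (-0.8460353, 0.0373557, -0.6257374, -1.2252680)
q + ½dt·q⊗(0,ω), renormalized = (0.3283, 0.2162, 0.6448, -0.6555)
a = F/m = (-0.9333, -1.2000, -0.2667)
new position p' = (2.0500, -1.8900, -0.1400)
new velocity v' = (-1.5933, 0.9800, 0.5733)

p' = (2.0500, -1.8900, -0.1400)
q' = (0.3283, 0.2162, 0.6448, -0.6555)
v' = (-1.5933, 0.9800, 0.5733)
ω' = (1.5205, 0.3013, -0.9643)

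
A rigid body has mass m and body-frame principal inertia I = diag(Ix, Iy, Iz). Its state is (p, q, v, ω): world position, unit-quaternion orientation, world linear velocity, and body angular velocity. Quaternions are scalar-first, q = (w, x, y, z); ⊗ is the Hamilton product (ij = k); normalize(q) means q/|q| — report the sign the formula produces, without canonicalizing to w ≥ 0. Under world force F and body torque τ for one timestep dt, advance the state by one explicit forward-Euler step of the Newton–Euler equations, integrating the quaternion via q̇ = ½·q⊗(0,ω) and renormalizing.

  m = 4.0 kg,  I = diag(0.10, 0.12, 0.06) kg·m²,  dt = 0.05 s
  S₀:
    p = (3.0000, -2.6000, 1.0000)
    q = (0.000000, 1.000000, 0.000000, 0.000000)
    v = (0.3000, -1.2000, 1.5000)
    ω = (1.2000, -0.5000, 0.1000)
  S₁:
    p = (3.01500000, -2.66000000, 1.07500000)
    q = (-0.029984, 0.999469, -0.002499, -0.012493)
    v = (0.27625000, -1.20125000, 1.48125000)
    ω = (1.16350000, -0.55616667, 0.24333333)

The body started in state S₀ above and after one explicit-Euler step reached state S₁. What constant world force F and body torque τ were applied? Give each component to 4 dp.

F = (-1.9000, -0.1000, -1.5000)
τ = (-0.0700, -0.1300, 0.1600)

Δω = ω₁−ω₀ = (-0.03650000, -0.05616667, 0.14333333)
τ = I·(Δω/dt) + ω₀×(Iω₀) = (-0.0700, -0.1300, 0.1600)
v₁ − v₀ = (-0.02375000, -0.00125000, -0.01875000)
applied force F = (-1.9000, -0.1000, -1.5000)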